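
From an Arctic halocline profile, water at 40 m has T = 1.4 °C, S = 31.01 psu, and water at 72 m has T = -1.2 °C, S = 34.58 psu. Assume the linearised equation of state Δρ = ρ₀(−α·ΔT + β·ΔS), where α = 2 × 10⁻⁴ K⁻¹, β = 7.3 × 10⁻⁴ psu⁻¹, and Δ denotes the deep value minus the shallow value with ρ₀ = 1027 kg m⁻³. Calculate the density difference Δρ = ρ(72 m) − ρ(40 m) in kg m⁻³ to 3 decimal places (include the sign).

+3.211 kg m⁻³

ΔT = -2.6 K, ΔS = +3.57 psu (deep − shallow).
Δρ/ρ₀ = −(2 × 10⁻⁴)(-2.6) + (7.3 × 10⁻⁴)(+3.57) = 3.1261 × 10⁻³.
Δρ = 1027 × (3.1261 × 10⁻³) = +3.211 kg m⁻³.
Positive Δρ: denser below, stable.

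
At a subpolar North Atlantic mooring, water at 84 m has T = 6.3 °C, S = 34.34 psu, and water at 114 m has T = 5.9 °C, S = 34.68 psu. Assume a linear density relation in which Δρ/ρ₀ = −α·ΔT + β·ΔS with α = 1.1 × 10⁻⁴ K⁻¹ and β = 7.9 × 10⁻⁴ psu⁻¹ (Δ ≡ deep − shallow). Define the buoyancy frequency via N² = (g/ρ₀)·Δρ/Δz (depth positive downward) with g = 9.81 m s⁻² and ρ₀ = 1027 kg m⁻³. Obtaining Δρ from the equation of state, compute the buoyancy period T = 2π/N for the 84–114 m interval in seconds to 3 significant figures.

621 s

ΔT = -0.4 K, ΔS = +0.34 psu (deep − shallow).
Δρ/ρ₀ = −αΔT + βΔS = 4.40 × 10⁻⁵ + 2.686 × 10⁻⁴ = 3.126 × 10⁻⁴, so Δρ ≈ 0.3210 kg m⁻³.
N² = (g/ρ₀)·Δρ/Δz = g·(Δρ/ρ₀)/Δz = 9.81 × 3.126 × 10⁻⁴ / 30 = 1.0222 × 10⁻⁴ s⁻².
N = √(1.0222 × 10⁻⁴) = 0.010110 rad s⁻¹ → T = 2π/N = 621.48 s ≈ 621 s.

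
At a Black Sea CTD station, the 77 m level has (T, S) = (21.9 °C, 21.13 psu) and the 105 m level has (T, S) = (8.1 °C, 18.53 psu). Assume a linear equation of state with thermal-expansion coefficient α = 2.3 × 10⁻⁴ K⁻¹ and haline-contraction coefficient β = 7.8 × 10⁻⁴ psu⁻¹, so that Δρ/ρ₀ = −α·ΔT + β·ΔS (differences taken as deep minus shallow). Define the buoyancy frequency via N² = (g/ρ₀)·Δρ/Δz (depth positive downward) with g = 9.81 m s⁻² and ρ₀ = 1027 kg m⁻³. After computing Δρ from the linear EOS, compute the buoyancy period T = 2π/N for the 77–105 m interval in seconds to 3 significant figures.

ΔT = -13.8 K, ΔS = -2.60 psu (deep − shallow).
Δρ/ρ₀ = −αΔT + βΔS = 3.174 × 10⁻³ − 2.028 × 10⁻³ = 1.146 × 10⁻³, so Δρ ≈ 1.177 kg m⁻³.
N² = (g/ρ₀)·Δρ/Δz = g·(Δρ/ρ₀)/Δz = 9.81 × 1.146 × 10⁻³ / 28 = 4.0151 × 10⁻⁴ s⁻².
N = √(4.0151 × 10⁻⁴) = 0.020038 rad s⁻¹ → T = 2π/N = 313.56 s ≈ 314 s.

314 s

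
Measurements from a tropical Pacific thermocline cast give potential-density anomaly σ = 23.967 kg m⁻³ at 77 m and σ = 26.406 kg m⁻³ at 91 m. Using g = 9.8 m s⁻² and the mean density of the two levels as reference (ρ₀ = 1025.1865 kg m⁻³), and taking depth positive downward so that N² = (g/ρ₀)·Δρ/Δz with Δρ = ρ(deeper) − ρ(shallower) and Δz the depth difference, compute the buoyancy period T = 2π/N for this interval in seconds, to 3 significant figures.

154 s

Δρ = 1026.406 − 1023.967 = 2.439 kg m⁻³ over Δz = 91 − 77 = 14 m.
N² = (9.8/1025.1865) × (2.439/14) = 1.6654 × 10⁻³ s⁻².
N = √(1.6654 × 10⁻³) = 0.040809 rad s⁻¹, so T = 2π/N = 153.97 s ≈ 154 s.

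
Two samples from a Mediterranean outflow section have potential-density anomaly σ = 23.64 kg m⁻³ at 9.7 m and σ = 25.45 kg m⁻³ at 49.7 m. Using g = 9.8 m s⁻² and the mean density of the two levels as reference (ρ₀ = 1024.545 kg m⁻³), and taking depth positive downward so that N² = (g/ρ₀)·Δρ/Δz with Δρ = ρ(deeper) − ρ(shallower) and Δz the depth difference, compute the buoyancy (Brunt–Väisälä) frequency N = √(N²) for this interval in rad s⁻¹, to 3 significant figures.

0.0208 rad s⁻¹

Δρ = 1025.45 − 1023.64 = 1.81 kg m⁻³ over Δz = 49.7 − 9.7 = 40 m.
N² = (9.8/1024.545) × (1.81/40) = 4.3283 × 10⁻⁴ s⁻².
N = √(4.3283 × 10⁻⁴) = 0.020805 rad s⁻¹ ≈ 0.0208 rad s⁻¹.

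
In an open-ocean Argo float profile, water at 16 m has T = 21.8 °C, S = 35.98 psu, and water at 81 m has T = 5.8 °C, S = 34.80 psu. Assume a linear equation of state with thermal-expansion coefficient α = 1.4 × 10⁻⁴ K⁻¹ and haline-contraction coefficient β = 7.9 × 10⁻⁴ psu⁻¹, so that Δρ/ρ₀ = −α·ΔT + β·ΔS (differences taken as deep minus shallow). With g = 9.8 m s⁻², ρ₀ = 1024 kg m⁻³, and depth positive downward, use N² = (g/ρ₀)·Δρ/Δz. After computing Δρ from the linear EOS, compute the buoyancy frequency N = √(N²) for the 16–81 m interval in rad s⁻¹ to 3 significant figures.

ΔT = -16.0 K, ΔS = -1.18 psu (deep − shallow).
Δρ/ρ₀ = −αΔT + βΔS = 2.24 × 10⁻³ − 9.322 × 10⁻⁴ = 1.3078 × 10⁻³, so Δρ ≈ 1.339 kg m⁻³.
N² = (g/ρ₀)·Δρ/Δz = g·(Δρ/ρ₀)/Δz = 9.8 × 1.3078 × 10⁻³ / 65 = 1.9718 × 10⁻⁴ s⁻².
N = √(1.9718 × 10⁻⁴) = 0.014042 rad s⁻¹ ≈ 0.0140 rad s⁻¹.

0.0140 rad s⁻¹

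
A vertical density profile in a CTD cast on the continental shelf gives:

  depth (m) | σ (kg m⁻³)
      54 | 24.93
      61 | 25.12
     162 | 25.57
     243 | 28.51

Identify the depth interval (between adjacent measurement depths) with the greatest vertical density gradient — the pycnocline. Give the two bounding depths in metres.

162–243 m

Compute the density gradient over each adjacent pair:
  54–61 m: Δρ/Δz = 0.19/7 = 0.027 kg m⁻⁴
  61–162 m: Δρ/Δz = 0.45/101 = 4.5 × 10⁻³ kg m⁻⁴
  162–243 m: Δρ/Δz = 2.94/81 = 0.036 kg m⁻⁴
The largest gradient is in the 162–243 m interval — the pycnocline.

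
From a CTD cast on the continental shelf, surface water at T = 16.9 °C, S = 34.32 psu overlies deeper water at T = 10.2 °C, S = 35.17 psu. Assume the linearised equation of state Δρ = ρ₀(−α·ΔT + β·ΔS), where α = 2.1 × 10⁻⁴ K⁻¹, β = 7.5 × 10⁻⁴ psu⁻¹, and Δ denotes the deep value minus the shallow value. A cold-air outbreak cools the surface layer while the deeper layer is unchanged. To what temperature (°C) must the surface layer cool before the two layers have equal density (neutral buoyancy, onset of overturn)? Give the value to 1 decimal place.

Neutral buoyancy requires Δρ = 0, i.e. −α(T_deep − T_surf′) + β(S_deep − S_surf) = 0.
T_surf′ = T_deep − (β/α)·ΔS = 10.2 − (7.5 × 10⁻⁴/2.1 × 10⁻⁴)·(+0.85) = 7.164 °C.
Cooling required: 16.9 − (7.164) = 9.736 °C.

7.2 °C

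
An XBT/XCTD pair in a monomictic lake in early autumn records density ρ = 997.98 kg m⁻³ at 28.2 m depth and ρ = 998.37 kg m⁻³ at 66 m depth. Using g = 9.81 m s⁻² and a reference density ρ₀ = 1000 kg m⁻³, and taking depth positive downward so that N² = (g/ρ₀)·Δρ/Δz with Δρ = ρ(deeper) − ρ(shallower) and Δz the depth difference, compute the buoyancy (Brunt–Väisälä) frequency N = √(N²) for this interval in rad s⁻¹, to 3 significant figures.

Δρ = 998.37 − 997.98 = 0.39 kg m⁻³ over Δz = 66 − 28.2 = 37.8 m.
N² = (9.81/1000) × (0.39/37.8) = 1.0121 × 10⁻⁴ s⁻².
N = √(1.0121 × 10⁻⁴) = 0.010060 rad s⁻¹ ≈ 0.0101 rad s⁻¹.
A positive N² confirms static stability across the interval.

0.0101 rad s⁻¹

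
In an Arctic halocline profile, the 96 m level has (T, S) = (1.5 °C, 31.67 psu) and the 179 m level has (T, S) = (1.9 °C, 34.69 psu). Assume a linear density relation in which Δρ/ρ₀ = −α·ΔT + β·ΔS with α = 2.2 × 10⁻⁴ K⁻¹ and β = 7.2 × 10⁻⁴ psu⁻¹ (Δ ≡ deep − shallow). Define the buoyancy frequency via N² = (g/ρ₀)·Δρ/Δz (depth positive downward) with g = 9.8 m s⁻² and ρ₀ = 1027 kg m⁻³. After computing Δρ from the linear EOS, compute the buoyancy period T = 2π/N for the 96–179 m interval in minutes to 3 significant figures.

6.67 min

ΔT = +0.4 K, ΔS = +3.02 psu (deep − shallow).
Δρ/ρ₀ = −αΔT + βΔS = -8.80 × 10⁻⁵ + 2.1744 × 10⁻³ = 2.0864 × 10⁻³, so Δρ ≈ 2.143 kg m⁻³.
N² = (g/ρ₀)·Δρ/Δz = g·(Δρ/ρ₀)/Δz = 9.8 × 2.0864 × 10⁻³ / 83 = 2.4635 × 10⁻⁴ s⁻².
N = √(2.4635 × 10⁻⁴) = 0.015696 rad s⁻¹ → T = 2π/N = 400.30 s = 6.6717 min ≈ 6.67 min.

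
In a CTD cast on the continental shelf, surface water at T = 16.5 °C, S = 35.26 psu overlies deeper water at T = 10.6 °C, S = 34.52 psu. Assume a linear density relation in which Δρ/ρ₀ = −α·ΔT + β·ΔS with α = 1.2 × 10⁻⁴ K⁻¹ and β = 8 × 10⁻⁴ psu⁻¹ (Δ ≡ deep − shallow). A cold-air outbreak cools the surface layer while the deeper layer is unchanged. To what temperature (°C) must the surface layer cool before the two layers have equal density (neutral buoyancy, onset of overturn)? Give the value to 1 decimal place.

15.5 °C

Neutral buoyancy requires Δρ = 0, i.e. −α(T_deep − T_surf′) + β(S_deep − S_surf) = 0.
T_surf′ = T_deep − (β/α)·ΔS = 10.6 − (8 × 10⁻⁴/1.2 × 10⁻⁴)·(-0.74) = 15.533 °C.
Cooling required: 16.5 − (15.533) = 0.967 °C.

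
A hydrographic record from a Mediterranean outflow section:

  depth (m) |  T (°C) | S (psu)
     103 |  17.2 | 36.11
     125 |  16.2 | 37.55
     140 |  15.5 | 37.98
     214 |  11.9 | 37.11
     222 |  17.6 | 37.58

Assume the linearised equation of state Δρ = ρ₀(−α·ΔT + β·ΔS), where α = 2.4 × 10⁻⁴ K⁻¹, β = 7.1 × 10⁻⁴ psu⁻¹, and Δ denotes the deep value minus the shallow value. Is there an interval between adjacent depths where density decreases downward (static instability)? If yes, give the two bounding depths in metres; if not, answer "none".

Evaluate Δρ/ρ₀ = −αΔT + βΔS across each adjacent pair:
  103–125 m: −αΔT+βΔS = −(2.4 × 10⁻⁴)(-1.0)+(7.1 × 10⁻⁴)(+1.44) = 1.3 × 10⁻³ → stable
  125–140 m: −αΔT+βΔS = −(2.4 × 10⁻⁴)(-0.7)+(7.1 × 10⁻⁴)(+0.43) = 4.7 × 10⁻⁴ → stable
  140–214 m: −αΔT+βΔS = −(2.4 × 10⁻⁴)(-3.6)+(7.1 × 10⁻⁴)(-0.87) = 2.5 × 10⁻⁴ → stable
  214–222 m: −αΔT+βΔS = −(2.4 × 10⁻⁴)(+5.7)+(7.1 × 10⁻⁴)(+0.47) = -1.0 × 10⁻³ → UNSTABLE
The 214–222 m interval has Δρ < 0: lighter water underlies denser water.

214–222 m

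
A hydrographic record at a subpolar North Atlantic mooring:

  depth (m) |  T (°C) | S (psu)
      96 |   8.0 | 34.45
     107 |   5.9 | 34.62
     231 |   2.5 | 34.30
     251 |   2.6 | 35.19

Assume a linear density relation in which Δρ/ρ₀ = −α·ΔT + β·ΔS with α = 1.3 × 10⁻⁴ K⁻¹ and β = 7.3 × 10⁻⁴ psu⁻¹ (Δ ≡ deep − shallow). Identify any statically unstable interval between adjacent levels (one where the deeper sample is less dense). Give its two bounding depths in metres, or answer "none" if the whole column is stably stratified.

Evaluate Δρ/ρ₀ = −αΔT + βΔS across each adjacent pair:
  96–107 m: −αΔT+βΔS = −(1.3 × 10⁻⁴)(-2.1)+(7.3 × 10⁻⁴)(+0.17) = 4.0 × 10⁻⁴ → stable
  107–231 m: −αΔT+βΔS = −(1.3 × 10⁻⁴)(-3.4)+(7.3 × 10⁻⁴)(-0.32) = 2.1 × 10⁻⁴ → stable
  231–251 m: −αΔT+βΔS = −(1.3 × 10⁻⁴)(+0.1)+(7.3 × 10⁻⁴)(+0.89) = 6.4 × 10⁻⁴ → stable
Every interval has Δρ > 0: the column is stably stratified throughout.

none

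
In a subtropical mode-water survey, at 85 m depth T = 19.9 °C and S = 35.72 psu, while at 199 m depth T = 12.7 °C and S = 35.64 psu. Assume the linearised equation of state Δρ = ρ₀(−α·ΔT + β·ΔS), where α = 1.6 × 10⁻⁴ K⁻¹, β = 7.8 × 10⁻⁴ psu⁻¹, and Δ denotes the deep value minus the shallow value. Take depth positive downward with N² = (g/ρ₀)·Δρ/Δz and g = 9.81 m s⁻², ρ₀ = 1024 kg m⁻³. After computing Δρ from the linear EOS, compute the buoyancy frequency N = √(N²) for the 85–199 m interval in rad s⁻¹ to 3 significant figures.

9.68 × 10⁻³ rad s⁻¹

ΔT = -7.2 K, ΔS = -0.08 psu (deep − shallow).
Δρ/ρ₀ = −αΔT + βΔS = 1.152 × 10⁻³ − 6.24 × 10⁻⁵ = 1.0896 × 10⁻³, so Δρ ≈ 1.116 kg m⁻³.
N² = (g/ρ₀)·Δρ/Δz = g·(Δρ/ρ₀)/Δz = 9.81 × 1.0896 × 10⁻³ / 114 = 9.3763 × 10⁻⁵ s⁻².
N = √(9.3763 × 10⁻⁵) = 9.6831 × 10⁻³ rad s⁻¹ ≈ 9.68 × 10⁻³ rad s⁻¹.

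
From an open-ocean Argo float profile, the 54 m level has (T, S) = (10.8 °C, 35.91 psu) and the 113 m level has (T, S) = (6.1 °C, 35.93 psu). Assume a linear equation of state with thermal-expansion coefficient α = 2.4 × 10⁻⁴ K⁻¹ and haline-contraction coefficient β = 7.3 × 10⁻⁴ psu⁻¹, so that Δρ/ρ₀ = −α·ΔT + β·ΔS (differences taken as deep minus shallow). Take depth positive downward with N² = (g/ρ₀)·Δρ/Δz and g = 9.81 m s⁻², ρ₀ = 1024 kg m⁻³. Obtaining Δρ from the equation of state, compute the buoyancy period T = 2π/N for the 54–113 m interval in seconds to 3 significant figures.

456 s

ΔT = -4.7 K, ΔS = +0.02 psu (deep − shallow).
Δρ/ρ₀ = −αΔT + βΔS = 1.128 × 10⁻³ + 1.46 × 10⁻⁵ = 1.1426 × 10⁻³, so Δρ ≈ 1.170 kg m⁻³.
N² = (g/ρ₀)·Δρ/Δz = g·(Δρ/ρ₀)/Δz = 9.81 × 1.1426 × 10⁻³ / 59 = 1.8998 × 10⁻⁴ s⁻².
N = √(1.8998 × 10⁻⁴) = 0.013783 rad s⁻¹ → T = 2π/N = 455.86 s ≈ 456 s.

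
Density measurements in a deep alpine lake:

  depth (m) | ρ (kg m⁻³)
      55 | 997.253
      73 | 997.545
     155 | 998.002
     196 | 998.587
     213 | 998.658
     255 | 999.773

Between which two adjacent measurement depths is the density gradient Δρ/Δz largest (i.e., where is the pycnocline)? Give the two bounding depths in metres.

Compute the density gradient over each adjacent pair:
  55–73 m: Δρ/Δz = 0.292/18 = 0.016 kg m⁻⁴
  73–155 m: Δρ/Δz = 0.457/82 = 5.6 × 10⁻³ kg m⁻⁴
  155–196 m: Δρ/Δz = 0.585/41 = 0.014 kg m⁻⁴
  196–213 m: Δρ/Δz = 0.071/17 = 4.2 × 10⁻³ kg m⁻⁴
  213–255 m: Δρ/Δz = 1.115/42 = 0.027 kg m⁻⁴
The largest gradient is in the 213–255 m interval — the pycnocline.

213–255 m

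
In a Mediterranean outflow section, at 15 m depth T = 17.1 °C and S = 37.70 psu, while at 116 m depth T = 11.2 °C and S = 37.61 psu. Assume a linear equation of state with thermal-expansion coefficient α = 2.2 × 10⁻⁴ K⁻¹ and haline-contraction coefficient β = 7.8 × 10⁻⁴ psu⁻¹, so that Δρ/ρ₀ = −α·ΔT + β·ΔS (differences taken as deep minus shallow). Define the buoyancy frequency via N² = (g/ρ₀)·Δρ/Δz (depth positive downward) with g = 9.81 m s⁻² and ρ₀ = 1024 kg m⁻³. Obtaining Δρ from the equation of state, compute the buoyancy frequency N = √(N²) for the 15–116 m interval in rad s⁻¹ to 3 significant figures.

ΔT = -5.9 K, ΔS = -0.09 psu (deep − shallow).
Δρ/ρ₀ = −αΔT + βΔS = 1.298 × 10⁻³ − 7.02 × 10⁻⁵ = 1.2278 × 10⁻³, so Δρ ≈ 1.257 kg m⁻³.
N² = (g/ρ₀)·Δρ/Δz = g·(Δρ/ρ₀)/Δz = 9.81 × 1.2278 × 10⁻³ / 101 = 1.1925 × 10⁻⁴ s⁻².
N = √(1.1925 × 10⁻⁴) = 0.010920 rad s⁻¹ ≈ 0.0109 rad s⁻¹.

0.0109 rad s⁻¹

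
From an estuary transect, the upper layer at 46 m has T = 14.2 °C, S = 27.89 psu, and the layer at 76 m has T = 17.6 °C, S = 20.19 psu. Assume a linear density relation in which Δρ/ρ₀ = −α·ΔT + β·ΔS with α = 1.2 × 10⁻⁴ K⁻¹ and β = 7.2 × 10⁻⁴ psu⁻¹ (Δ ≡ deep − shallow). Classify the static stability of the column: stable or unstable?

unstable

ΔT = 17.6 − 14.2 = +3.4 K and ΔS = 20.19 − 27.89 = -7.70 psu (deep − shallow).
−αΔT = -4.08 × 10⁻⁴; βΔS = -5.544 × 10⁻³; sum Δρ/ρ₀ = -5.952 × 10⁻³.
Δρ/ρ₀ < 0, so Δρ < 0: deeper water is lighter → statically unstable; the column would overturn.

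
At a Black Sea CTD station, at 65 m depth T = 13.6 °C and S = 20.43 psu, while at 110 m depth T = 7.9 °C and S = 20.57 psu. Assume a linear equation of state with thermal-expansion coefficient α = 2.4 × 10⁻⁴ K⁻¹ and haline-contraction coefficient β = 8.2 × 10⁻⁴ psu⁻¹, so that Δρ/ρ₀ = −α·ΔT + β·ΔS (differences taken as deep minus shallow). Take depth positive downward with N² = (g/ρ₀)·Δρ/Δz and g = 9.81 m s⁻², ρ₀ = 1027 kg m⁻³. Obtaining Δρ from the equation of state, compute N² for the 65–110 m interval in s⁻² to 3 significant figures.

3.23 × 10⁻⁴ s⁻²

ΔT = -5.7 K, ΔS = +0.14 psu (deep − shallow).
Δρ/ρ₀ = −αΔT + βΔS = 1.368 × 10⁻³ + 1.148 × 10⁻⁴ = 1.4828 × 10⁻³, so Δρ ≈ 1.523 kg m⁻³.
N² = (g/ρ₀)·Δρ/Δz = g·(Δρ/ρ₀)/Δz = 9.81 × 1.4828 × 10⁻³ / 45 = 3.2325 × 10⁻⁴ s⁻² ≈ 3.23 × 10⁻⁴ s⁻².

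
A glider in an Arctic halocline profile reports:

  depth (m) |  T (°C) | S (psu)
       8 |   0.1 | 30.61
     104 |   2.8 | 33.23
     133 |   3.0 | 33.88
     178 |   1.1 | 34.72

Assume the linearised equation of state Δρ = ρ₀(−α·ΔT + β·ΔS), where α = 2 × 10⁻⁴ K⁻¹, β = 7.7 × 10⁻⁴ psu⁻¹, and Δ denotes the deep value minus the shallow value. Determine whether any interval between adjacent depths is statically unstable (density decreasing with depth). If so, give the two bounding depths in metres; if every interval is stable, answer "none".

Evaluate Δρ/ρ₀ = −αΔT + βΔS across each adjacent pair:
  8–104 m: −αΔT+βΔS = −(2 × 10⁻⁴)(+2.7)+(7.7 × 10⁻⁴)(+2.62) = 1.5 × 10⁻³ → stable
  104–133 m: −αΔT+βΔS = −(2 × 10⁻⁴)(+0.2)+(7.7 × 10⁻⁴)(+0.65) = 4.6 × 10⁻⁴ → stable
  133–178 m: −αΔT+βΔS = −(2 × 10⁻⁴)(-1.9)+(7.7 × 10⁻⁴)(+0.84) = 1.0 × 10⁻³ → stable
Every interval has Δρ > 0: the column is stably stratified throughout.

none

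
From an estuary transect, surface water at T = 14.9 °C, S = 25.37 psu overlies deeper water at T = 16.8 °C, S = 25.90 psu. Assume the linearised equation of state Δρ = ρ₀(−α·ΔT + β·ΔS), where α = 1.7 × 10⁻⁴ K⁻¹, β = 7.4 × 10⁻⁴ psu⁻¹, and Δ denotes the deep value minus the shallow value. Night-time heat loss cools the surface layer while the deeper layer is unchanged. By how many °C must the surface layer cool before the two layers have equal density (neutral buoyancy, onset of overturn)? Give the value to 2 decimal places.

0.41 °C

Neutral buoyancy requires Δρ = 0, i.e. −α(T_deep − T_surf′) + β(S_deep − S_surf) = 0.
T_surf′ = T_deep − (β/α)·ΔS = 16.8 − (7.4 × 10⁻⁴/1.7 × 10⁻⁴)·(+0.53) = 14.4929 °C.
Cooling required: 14.9 − (14.4929) = 0.4071 °C.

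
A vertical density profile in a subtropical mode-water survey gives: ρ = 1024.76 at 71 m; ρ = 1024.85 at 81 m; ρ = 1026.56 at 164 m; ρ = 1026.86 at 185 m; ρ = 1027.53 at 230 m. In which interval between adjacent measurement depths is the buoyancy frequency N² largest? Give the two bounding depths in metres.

81–164 m

Compute the density gradient over each adjacent pair:
  71–81 m: Δρ/Δz = 0.09/10 = 9.0 × 10⁻³ kg m⁻⁴
  81–164 m: Δρ/Δz = 1.71/83 = 0.021 kg m⁻⁴
  164–185 m: Δρ/Δz = 0.30/21 = 0.014 kg m⁻⁴
  185–230 m: Δρ/Δz = 0.67/45 = 0.015 kg m⁻⁴
The largest gradient is in the 81–164 m interval — the pycnocline.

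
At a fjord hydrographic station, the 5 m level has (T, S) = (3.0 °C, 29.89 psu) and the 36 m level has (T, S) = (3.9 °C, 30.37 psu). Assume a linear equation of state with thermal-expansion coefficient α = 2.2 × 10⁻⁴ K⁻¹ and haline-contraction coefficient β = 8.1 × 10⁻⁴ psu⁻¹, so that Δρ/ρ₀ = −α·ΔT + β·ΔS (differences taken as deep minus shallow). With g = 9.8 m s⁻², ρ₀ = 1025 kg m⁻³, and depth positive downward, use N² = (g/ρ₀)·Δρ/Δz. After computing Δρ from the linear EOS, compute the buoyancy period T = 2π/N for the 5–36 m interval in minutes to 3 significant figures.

13.5 min

ΔT = +0.9 K, ΔS = +0.48 psu (deep − shallow).
Δρ/ρ₀ = −αΔT + βΔS = -1.98 × 10⁻⁴ + 3.888 × 10⁻⁴ = 1.908 × 10⁻⁴, so Δρ ≈ 0.1956 kg m⁻³.
N² = (g/ρ₀)·Δρ/Δz = g·(Δρ/ρ₀)/Δz = 9.8 × 1.908 × 10⁻⁴ / 31 = 6.0317 × 10⁻⁵ s⁻².
N = √(6.0317 × 10⁻⁵) = 7.7664 × 10⁻³ rad s⁻¹ → T = 2π/N = 809.02 s = 13.484 min ≈ 13.5 min.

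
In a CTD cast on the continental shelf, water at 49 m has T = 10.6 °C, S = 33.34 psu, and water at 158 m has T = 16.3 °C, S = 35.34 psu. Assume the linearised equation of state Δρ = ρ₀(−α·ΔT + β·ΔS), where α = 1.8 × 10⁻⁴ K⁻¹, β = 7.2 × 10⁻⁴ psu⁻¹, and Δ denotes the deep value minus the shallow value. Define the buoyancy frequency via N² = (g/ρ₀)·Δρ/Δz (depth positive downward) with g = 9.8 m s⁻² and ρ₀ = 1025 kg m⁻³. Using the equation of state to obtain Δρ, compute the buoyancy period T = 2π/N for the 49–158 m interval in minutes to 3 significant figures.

ΔT = +5.7 K, ΔS = +2.00 psu (deep − shallow).
Δρ/ρ₀ = −αΔT + βΔS = -1.026 × 10⁻³ + 1.44 × 10⁻³ = 4.14 × 10⁻⁴, so Δρ ≈ 0.4244 kg m⁻³.
N² = (g/ρ₀)·Δρ/Δz = g·(Δρ/ρ₀)/Δz = 9.8 × 4.14 × 10⁻⁴ / 109 = 3.7222 × 10⁻⁵ s⁻².
N = √(3.7222 × 10⁻⁵) = 6.1010 × 10⁻³ rad s⁻¹ → T = 2π/N = 1.0299 × 10³ s = 17.165 min ≈ 17.2 min.

17.2 min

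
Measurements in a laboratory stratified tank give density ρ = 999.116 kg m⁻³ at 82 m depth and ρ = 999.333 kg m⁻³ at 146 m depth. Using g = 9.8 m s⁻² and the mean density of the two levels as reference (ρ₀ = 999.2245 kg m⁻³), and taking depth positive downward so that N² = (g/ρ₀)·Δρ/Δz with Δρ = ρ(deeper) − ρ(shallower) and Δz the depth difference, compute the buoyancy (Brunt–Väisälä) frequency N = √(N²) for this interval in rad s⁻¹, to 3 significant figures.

5.77 × 10⁻³ rad s⁻¹

Δρ = 999.333 − 999.116 = 0.217 kg m⁻³ over Δz = 146 − 82 = 64 m.
N² = (9.8/999.2245) × (0.217/64) = 3.3254 × 10⁻⁵ s⁻².
N = √(3.3254 × 10⁻⁵) = 5.7666 × 10⁻³ rad s⁻¹ ≈ 5.77 × 10⁻³ rad s⁻¹.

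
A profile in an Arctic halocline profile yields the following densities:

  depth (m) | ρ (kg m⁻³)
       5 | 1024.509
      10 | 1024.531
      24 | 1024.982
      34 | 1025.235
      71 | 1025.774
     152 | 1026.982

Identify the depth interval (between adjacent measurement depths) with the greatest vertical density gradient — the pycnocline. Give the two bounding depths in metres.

10–24 m

Compute the density gradient over each adjacent pair:
  5–10 m: Δρ/Δz = 0.022/5 = 4.4 × 10⁻³ kg m⁻⁴
  10–24 m: Δρ/Δz = 0.451/14 = 0.032 kg m⁻⁴
  24–34 m: Δρ/Δz = 0.253/10 = 0.025 kg m⁻⁴
  34–71 m: Δρ/Δz = 0.539/37 = 0.015 kg m⁻⁴
  71–152 m: Δρ/Δz = 1.208/81 = 0.015 kg m⁻⁴
The largest gradient is in the 10–24 m interval — the pycnocline.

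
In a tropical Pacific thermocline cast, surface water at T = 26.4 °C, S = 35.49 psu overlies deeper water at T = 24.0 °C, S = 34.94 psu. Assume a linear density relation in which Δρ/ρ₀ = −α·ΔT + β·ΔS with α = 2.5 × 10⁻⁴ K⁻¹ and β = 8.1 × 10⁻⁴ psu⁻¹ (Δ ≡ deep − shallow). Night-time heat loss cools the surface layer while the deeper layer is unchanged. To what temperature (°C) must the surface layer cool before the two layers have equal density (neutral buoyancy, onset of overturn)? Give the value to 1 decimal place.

Neutral buoyancy requires Δρ = 0, i.e. −α(T_deep − T_surf′) + β(S_deep − S_surf) = 0.
T_surf′ = T_deep − (β/α)·ΔS = 24.0 − (8.1 × 10⁻⁴/2.5 × 10⁻⁴)·(-0.55) = 25.782 °C.
Cooling required: 26.4 − (25.782) = 0.618 °C.

25.8 °C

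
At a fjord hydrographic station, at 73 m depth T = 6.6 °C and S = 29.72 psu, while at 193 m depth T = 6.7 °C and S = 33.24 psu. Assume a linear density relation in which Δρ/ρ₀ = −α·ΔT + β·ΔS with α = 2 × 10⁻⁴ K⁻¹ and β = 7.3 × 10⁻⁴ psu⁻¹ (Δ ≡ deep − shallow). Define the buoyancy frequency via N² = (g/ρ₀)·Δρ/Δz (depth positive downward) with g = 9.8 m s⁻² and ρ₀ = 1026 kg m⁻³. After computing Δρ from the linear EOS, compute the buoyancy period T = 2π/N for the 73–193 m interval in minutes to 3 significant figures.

7.26 min

ΔT = +0.1 K, ΔS = +3.52 psu (deep − shallow).
Δρ/ρ₀ = −αΔT + βΔS = -2.00 × 10⁻⁵ + 2.5696 × 10⁻³ = 2.5496 × 10⁻³, so Δρ ≈ 2.616 kg m⁻³.
N² = (g/ρ₀)·Δρ/Δz = g·(Δρ/ρ₀)/Δz = 9.8 × 2.5496 × 10⁻³ / 120 = 2.0822 × 10⁻⁴ s⁻².
N = √(2.0822 × 10⁻⁴) = 0.014430 rad s⁻¹ → T = 2π/N = 435.43 s = 7.2572 min ≈ 7.26 min.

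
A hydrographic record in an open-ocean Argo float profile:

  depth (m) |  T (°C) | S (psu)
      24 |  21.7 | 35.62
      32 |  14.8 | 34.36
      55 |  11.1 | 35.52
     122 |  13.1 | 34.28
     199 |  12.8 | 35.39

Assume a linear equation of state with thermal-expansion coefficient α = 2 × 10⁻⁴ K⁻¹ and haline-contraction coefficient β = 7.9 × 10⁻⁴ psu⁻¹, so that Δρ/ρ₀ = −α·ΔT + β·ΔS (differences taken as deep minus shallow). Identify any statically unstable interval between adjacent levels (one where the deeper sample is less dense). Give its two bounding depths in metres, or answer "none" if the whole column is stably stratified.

Evaluate Δρ/ρ₀ = −αΔT + βΔS across each adjacent pair:
  24–32 m: −αΔT+βΔS = −(2 × 10⁻⁴)(-6.9)+(7.9 × 10⁻⁴)(-1.26) = 3.8 × 10⁻⁴ → stable
  32–55 m: −αΔT+βΔS = −(2 × 10⁻⁴)(-3.7)+(7.9 × 10⁻⁴)(+1.16) = 1.7 × 10⁻³ → stable
  55–122 m: −αΔT+βΔS = −(2 × 10⁻⁴)(+2.0)+(7.9 × 10⁻⁴)(-1.24) = -1.4 × 10⁻³ → UNSTABLE
  122–199 m: −αΔT+βΔS = −(2 × 10⁻⁴)(-0.3)+(7.9 × 10⁻⁴)(+1.11) = 9.4 × 10⁻⁴ → stable
The 55–122 m interval has Δρ < 0: lighter water underlies denser water.

55–122 m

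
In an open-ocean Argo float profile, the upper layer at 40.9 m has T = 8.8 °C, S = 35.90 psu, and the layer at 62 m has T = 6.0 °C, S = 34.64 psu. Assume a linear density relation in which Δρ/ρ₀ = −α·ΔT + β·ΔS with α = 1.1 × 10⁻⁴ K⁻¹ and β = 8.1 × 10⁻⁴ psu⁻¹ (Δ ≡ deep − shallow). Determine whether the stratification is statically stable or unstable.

unstable

ΔT = 6.0 − 8.8 = -2.8 K and ΔS = 34.64 − 35.90 = -1.26 psu (deep − shallow).
−αΔT = 3.08 × 10⁻⁴; βΔS = -1.0206 × 10⁻³; sum Δρ/ρ₀ = -7.126 × 10⁻⁴.
Δρ/ρ₀ < 0, so Δρ < 0: deeper water is lighter → statically unstable; the column would overturn.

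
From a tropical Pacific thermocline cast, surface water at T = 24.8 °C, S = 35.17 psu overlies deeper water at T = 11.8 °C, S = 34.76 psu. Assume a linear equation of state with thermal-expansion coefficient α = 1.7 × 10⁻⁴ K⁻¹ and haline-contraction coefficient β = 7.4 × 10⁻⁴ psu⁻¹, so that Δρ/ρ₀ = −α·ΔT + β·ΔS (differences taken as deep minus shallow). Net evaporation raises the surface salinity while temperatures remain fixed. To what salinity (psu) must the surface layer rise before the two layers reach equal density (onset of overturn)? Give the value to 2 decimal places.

37.75 psu

Neutral buoyancy requires −α(T_deep − T_surf) + β(S_deep − S_surf′) = 0.
S_surf′ = S_deep − (α/β)·ΔT = 34.76 − (1.7 × 10⁻⁴/7.4 × 10⁻⁴)·(-13.0) = 37.7465 psu.
Increase required: 37.7465 − 35.17 = 2.5765 psu.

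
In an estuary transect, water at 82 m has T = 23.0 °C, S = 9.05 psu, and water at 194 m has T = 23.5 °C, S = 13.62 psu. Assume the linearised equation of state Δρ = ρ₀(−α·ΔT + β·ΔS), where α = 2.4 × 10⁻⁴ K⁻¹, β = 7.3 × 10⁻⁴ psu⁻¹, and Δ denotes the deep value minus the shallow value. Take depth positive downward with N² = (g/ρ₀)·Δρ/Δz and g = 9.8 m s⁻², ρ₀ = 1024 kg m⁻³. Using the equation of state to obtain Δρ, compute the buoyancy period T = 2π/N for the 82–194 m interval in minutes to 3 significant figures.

6.24 min

ΔT = +0.5 K, ΔS = +4.57 psu (deep − shallow).
Δρ/ρ₀ = −αΔT + βΔS = -1.20 × 10⁻⁴ + 3.3361 × 10⁻³ = 3.2161 × 10⁻³, so Δρ ≈ 3.293 kg m⁻³.
N² = (g/ρ₀)·Δρ/Δz = g·(Δρ/ρ₀)/Δz = 9.8 × 3.2161 × 10⁻³ / 112 = 2.8141 × 10⁻⁴ s⁻².
N = √(2.8141 × 10⁻⁴) = 0.016775 rad s⁻¹ → T = 2π/N = 374.56 s = 6.2427 min ≈ 6.24 min.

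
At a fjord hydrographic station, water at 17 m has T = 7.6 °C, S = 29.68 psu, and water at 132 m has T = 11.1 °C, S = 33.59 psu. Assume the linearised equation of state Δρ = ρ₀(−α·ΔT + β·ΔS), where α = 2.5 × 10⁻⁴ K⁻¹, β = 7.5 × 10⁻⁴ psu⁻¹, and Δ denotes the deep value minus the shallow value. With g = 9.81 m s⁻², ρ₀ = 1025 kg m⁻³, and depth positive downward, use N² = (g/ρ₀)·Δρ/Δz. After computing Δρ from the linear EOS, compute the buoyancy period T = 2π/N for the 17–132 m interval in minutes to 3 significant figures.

7.90 min

ΔT = +3.5 K, ΔS = +3.91 psu (deep − shallow).
Δρ/ρ₀ = −αΔT + βΔS = -8.75 × 10⁻⁴ + 2.9325 × 10⁻³ = 2.0575 × 10⁻³, so Δρ ≈ 2.109 kg m⁻³.
N² = (g/ρ₀)·Δρ/Δz = g·(Δρ/ρ₀)/Δz = 9.81 × 2.0575 × 10⁻³ / 115 = 1.7551 × 10⁻⁴ s⁻².
N = √(1.7551 × 10⁻⁴) = 0.013248 rad s⁻¹ → T = 2π/N = 474.27 s = 7.9045 min ≈ 7.90 min.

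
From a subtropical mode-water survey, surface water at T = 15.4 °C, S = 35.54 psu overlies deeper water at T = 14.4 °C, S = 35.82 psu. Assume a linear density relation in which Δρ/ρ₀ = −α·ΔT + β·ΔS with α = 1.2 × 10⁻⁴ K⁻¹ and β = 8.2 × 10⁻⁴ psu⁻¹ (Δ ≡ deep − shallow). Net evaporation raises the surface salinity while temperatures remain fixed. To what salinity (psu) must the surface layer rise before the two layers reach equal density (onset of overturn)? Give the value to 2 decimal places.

35.97 psu

Neutral buoyancy requires −α(T_deep − T_surf) + β(S_deep − S_surf′) = 0.
S_surf′ = S_deep − (α/β)·ΔT = 35.82 − (1.2 × 10⁻⁴/8.2 × 10⁻⁴)·(-1.0) = 35.9663 psu.
Increase required: 35.9663 − 35.54 = 0.4263 psu.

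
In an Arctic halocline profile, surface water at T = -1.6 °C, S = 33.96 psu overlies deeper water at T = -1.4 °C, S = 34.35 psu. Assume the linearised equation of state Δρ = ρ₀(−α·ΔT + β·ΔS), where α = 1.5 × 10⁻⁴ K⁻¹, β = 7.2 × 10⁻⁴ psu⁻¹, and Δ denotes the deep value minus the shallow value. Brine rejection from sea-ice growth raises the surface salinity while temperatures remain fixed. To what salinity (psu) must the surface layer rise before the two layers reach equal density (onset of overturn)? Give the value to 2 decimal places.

Neutral buoyancy requires −α(T_deep − T_surf) + β(S_deep − S_surf′) = 0.
S_surf′ = S_deep − (α/β)·ΔT = 34.35 − (1.5 × 10⁻⁴/7.2 × 10⁻⁴)·(+0.2) = 34.3083 psu.
Increase required: 34.3083 − 33.96 = 0.3483 psu.

34.31 psu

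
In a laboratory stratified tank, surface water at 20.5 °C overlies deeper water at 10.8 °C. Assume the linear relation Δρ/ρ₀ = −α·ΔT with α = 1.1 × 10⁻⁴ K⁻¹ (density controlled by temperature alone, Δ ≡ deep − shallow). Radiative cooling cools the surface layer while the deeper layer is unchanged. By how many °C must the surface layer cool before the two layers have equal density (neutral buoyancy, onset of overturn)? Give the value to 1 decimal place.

With temperature the only control, equal density requires T_surf′ = T_deep.
T_surf′ = 10.8 °C.
Cooling required: 20.5 − 10.8 = 9.7 °C.

9.7 °C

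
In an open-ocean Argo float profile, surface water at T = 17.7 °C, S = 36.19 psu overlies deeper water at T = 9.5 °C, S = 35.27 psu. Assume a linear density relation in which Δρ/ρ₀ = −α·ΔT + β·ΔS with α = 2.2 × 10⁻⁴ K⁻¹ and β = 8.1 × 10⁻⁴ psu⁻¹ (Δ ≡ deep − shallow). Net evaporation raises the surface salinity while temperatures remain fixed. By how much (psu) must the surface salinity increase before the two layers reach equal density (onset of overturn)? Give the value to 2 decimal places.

1.31 psu

Neutral buoyancy requires −α(T_deep − T_surf) + β(S_deep − S_surf′) = 0.
S_surf′ = S_deep − (α/β)·ΔT = 35.27 − (2.2 × 10⁻⁴/8.1 × 10⁻⁴)·(-8.2) = 37.4972 psu.
Increase required: 37.4972 − 36.19 = 1.3072 psu.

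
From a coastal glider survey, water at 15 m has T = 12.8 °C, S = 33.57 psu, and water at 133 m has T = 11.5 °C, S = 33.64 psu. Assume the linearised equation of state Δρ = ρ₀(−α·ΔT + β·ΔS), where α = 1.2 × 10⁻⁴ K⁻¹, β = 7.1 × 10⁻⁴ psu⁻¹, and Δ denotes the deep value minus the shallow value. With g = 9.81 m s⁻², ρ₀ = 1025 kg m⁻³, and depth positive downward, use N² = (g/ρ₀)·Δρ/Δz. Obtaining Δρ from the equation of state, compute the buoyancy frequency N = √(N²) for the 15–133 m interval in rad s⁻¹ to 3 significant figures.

ΔT = -1.3 K, ΔS = +0.07 psu (deep − shallow).
Δρ/ρ₀ = −αΔT + βΔS = 1.56 × 10⁻⁴ + 4.97 × 10⁻⁵ = 2.057 × 10⁻⁴, so Δρ ≈ 0.2108 kg m⁻³.
N² = (g/ρ₀)·Δρ/Δz = g·(Δρ/ρ₀)/Δz = 9.81 × 2.057 × 10⁻⁴ / 118 = 1.7101 × 10⁻⁵ s⁻².
N = √(1.7101 × 10⁻⁵) = 4.1353 × 10⁻³ rad s⁻¹ ≈ 4.14 × 10⁻³ rad s⁻¹.

4.14 × 10⁻³ rad s⁻¹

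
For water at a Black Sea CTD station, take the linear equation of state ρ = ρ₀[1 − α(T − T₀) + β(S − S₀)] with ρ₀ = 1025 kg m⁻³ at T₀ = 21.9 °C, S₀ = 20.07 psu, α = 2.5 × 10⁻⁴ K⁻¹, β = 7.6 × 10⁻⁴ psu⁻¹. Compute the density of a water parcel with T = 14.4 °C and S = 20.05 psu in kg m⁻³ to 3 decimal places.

T − T₀ = -7.5 K, S − S₀ = -0.02 psu.
Bracket = 1 − α·(-7.5) + β·(-0.02) = 1 + (1.8598 × 10⁻³) = 1.0018598.
ρ = 1025 × 1.0018598 = 1026.906 kg m⁻³.

1026.906 kg m⁻³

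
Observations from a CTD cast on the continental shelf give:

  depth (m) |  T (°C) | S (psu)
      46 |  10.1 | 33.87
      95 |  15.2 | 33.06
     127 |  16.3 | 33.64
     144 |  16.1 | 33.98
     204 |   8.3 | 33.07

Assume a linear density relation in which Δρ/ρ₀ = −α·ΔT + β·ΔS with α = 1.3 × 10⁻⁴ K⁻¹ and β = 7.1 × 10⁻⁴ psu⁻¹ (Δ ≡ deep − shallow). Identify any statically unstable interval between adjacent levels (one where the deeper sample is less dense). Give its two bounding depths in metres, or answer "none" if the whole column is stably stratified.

46–95 m

Evaluate Δρ/ρ₀ = −αΔT + βΔS across each adjacent pair:
  46–95 m: −αΔT+βΔS = −(1.3 × 10⁻⁴)(+5.1)+(7.1 × 10⁻⁴)(-0.81) = -1.2 × 10⁻³ → UNSTABLE
  95–127 m: −αΔT+βΔS = −(1.3 × 10⁻⁴)(+1.1)+(7.1 × 10⁻⁴)(+0.58) = 2.7 × 10⁻⁴ → stable
  127–144 m: −αΔT+βΔS = −(1.3 × 10⁻⁴)(-0.2)+(7.1 × 10⁻⁴)(+0.34) = 2.7 × 10⁻⁴ → stable
  144–204 m: −αΔT+βΔS = −(1.3 × 10⁻⁴)(-7.8)+(7.1 × 10⁻⁴)(-0.91) = 3.7 × 10⁻⁴ → stable
The 46–95 m interval has Δρ < 0: lighter water underlies denser water.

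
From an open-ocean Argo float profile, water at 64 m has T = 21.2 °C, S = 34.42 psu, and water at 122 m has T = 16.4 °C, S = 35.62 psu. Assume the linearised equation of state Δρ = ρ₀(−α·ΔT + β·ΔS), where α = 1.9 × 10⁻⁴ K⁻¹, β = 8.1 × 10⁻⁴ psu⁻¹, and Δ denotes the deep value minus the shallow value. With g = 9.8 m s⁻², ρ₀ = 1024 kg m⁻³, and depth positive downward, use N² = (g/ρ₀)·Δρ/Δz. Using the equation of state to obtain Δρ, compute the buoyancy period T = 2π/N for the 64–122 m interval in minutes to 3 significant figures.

5.87 min

ΔT = -4.8 K, ΔS = +1.20 psu (deep − shallow).
Δρ/ρ₀ = −αΔT + βΔS = 9.12 × 10⁻⁴ + 9.72 × 10⁻⁴ = 1.884 × 10⁻³, so Δρ ≈ 1.929 kg m⁻³.
N² = (g/ρ₀)·Δρ/Δz = g·(Δρ/ρ₀)/Δz = 9.8 × 1.884 × 10⁻³ / 58 = 3.1833 × 10⁻⁴ s⁻².
N = √(3.1833 × 10⁻⁴) = 0.017842 rad s⁻¹ → T = 2π/N = 352.16 s = 5.8693 min ≈ 5.87 min.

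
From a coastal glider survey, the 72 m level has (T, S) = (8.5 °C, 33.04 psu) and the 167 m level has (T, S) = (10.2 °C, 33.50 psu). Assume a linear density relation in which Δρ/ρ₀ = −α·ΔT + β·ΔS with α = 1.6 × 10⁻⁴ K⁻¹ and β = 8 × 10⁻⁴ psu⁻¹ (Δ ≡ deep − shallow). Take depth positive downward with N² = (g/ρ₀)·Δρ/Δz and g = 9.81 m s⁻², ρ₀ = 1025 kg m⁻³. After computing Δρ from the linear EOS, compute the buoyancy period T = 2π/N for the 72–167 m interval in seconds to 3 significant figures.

ΔT = +1.7 K, ΔS = +0.46 psu (deep − shallow).
Δρ/ρ₀ = −αΔT + βΔS = -2.72 × 10⁻⁴ + 3.68 × 10⁻⁴ = 9.60 × 10⁻⁵, so Δρ ≈ 0.09840 kg m⁻³.
N² = (g/ρ₀)·Δρ/Δz = g·(Δρ/ρ₀)/Δz = 9.81 × 9.60 × 10⁻⁵ / 95 = 9.9133 × 10⁻⁶ s⁻².
N = √(9.9133 × 10⁻⁶) = 3.1485 × 10⁻³ rad s⁻¹ → T = 2π/N = 1.9956 × 10³ s ≈ 2.00 × 10³ s.

2.00 × 10³ s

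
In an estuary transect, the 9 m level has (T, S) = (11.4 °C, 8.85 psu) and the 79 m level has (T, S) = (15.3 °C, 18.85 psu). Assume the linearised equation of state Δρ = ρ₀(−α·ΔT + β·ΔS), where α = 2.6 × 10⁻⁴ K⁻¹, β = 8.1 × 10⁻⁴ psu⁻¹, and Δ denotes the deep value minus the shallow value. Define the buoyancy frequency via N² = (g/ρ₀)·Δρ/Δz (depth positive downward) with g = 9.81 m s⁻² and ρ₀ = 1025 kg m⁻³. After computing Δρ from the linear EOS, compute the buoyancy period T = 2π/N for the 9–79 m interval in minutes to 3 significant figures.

3.32 min

ΔT = +3.9 K, ΔS = +10.00 psu (deep − shallow).
Δρ/ρ₀ = −αΔT + βΔS = -1.014 × 10⁻³ + 8.10 × 10⁻³ = 7.086 × 10⁻³, so Δρ ≈ 7.263 kg m⁻³.
N² = (g/ρ₀)·Δρ/Δz = g·(Δρ/ρ₀)/Δz = 9.81 × 7.086 × 10⁻³ / 70 = 9.9305 × 10⁻⁴ s⁻².
N = √(9.9305 × 10⁻⁴) = 0.031513 rad s⁻¹ → T = 2π/N = 199.38 s = 3.3230 min ≈ 3.32 min.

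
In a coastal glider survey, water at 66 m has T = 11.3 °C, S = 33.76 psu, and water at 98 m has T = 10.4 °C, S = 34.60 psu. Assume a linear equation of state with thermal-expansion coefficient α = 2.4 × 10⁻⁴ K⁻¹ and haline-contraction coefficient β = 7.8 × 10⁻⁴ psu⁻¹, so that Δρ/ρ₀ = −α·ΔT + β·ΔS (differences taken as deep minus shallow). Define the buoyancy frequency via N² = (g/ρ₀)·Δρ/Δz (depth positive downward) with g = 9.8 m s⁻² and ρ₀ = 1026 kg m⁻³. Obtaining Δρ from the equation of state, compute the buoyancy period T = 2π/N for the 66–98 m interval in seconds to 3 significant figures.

385 s

ΔT = -0.9 K, ΔS = +0.84 psu (deep − shallow).
Δρ/ρ₀ = −αΔT + βΔS = 2.16 × 10⁻⁴ + 6.552 × 10⁻⁴ = 8.712 × 10⁻⁴, so Δρ ≈ 0.8939 kg m⁻³.
N² = (g/ρ₀)·Δρ/Δz = g·(Δρ/ρ₀)/Δz = 9.8 × 8.712 × 10⁻⁴ / 32 = 2.6681 × 10⁻⁴ s⁻².
N = √(2.6681 × 10⁻⁴) = 0.016334 rad s⁻¹ → T = 2π/N = 384.67 s ≈ 385 s.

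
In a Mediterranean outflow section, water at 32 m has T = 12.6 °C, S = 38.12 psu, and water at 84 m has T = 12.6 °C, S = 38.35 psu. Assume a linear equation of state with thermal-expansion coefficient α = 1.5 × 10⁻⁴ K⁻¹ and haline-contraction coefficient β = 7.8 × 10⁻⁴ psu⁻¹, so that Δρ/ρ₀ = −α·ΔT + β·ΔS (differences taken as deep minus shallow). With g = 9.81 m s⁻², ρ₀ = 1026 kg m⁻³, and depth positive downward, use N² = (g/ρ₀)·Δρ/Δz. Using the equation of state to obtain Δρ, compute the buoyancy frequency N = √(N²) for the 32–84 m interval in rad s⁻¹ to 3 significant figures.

ΔT = +0.0 K, ΔS = +0.23 psu (deep − shallow).
Δρ/ρ₀ = −αΔT + βΔS = 0 + 1.794 × 10⁻⁴ = 1.794 × 10⁻⁴, so Δρ ≈ 0.1841 kg m⁻³.
N² = (g/ρ₀)·Δρ/Δz = g·(Δρ/ρ₀)/Δz = 9.81 × 1.794 × 10⁻⁴ / 52 = 3.3844 × 10⁻⁵ s⁻².
N = √(3.3844 × 10⁻⁵) = 5.8176 × 10⁻³ rad s⁻¹ ≈ 5.82 × 10⁻³ rad s⁻¹.

5.82 × 10⁻³ rad s⁻¹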